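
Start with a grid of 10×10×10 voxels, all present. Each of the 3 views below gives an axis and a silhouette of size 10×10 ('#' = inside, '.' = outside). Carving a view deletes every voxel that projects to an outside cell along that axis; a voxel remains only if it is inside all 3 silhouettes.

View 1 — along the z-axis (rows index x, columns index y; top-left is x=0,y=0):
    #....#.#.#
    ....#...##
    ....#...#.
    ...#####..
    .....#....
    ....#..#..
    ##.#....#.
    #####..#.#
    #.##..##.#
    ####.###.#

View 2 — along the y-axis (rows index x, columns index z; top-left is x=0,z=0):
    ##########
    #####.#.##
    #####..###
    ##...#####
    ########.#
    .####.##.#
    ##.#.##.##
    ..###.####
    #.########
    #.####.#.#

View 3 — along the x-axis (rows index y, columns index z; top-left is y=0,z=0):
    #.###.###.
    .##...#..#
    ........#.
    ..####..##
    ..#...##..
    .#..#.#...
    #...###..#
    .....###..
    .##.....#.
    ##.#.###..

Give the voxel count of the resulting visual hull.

full grid |V| = 1000
  1. axis=2 (XY plane), |mask|=42  ⇒  voxels=420
  2. axis=1 (XZ plane), |mask|=79  ⇒  voxels=325
  3. axis=0 (YZ plane), |mask|=41  ⇒  voxels=141

voxel count = 141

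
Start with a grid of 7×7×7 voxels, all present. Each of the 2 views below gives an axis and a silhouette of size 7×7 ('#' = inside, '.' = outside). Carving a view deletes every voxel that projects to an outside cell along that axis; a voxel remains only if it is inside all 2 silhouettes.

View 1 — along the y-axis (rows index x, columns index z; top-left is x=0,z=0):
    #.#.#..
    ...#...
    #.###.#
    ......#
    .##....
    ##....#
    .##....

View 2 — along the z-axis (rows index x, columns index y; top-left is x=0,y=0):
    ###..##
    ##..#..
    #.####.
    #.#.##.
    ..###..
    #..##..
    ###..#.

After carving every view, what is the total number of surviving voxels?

before carving: 343 voxels (7×7×7)
step 1: project along y, AND mask (17/49) → |grid| = 119
step 2: project along z, AND mask (27/49) → |grid| = 70

remaining voxels: 70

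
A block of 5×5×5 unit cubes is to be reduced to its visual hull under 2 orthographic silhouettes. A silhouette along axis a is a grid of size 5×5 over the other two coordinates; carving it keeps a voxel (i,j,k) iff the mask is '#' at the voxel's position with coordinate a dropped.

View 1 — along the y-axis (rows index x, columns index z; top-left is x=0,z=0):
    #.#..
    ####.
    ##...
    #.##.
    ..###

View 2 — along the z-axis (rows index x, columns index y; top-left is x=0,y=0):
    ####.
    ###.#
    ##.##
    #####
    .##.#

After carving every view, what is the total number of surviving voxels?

full grid |V| = 125
[1] y-view keeps 14 columns → grid now 70
[2] z-view keeps 20 columns → grid now 56

remaining voxels: 56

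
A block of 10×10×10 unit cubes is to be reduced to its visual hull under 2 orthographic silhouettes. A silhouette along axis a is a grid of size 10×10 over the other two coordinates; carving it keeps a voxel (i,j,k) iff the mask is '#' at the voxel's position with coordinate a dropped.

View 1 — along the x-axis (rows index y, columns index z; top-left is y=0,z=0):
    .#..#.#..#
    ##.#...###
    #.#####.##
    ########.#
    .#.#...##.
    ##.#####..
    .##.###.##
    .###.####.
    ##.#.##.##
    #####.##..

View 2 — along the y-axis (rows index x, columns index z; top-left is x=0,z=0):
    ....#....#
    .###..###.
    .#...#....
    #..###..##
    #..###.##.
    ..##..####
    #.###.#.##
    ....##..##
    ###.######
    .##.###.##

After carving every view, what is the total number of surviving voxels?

voxel count = 357

start: 10×10×10 = 1000 voxels
step 1: project along x, AND mask (66/100) → |grid| = 660
step 2: project along y, AND mask (55/100) → |grid| = 357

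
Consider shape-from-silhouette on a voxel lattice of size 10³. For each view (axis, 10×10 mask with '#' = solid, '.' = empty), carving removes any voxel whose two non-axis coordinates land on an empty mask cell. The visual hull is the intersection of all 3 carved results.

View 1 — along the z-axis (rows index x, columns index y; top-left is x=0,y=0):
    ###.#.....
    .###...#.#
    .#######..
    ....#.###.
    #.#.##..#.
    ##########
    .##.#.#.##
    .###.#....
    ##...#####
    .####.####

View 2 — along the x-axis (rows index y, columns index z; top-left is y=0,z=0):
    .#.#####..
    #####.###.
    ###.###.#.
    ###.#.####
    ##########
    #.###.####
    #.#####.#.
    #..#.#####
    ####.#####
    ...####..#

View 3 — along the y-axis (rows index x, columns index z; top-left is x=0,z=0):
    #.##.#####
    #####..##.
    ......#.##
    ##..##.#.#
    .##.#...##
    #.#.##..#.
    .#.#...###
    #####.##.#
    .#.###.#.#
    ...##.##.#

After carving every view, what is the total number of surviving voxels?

|visual hull| = 245

full grid |V| = 1000
V1 z: intersect with XY mask (60 set) -- 600 left
V2 x: intersect with YZ mask (75 set) -- 457 left
V3 y: intersect with XZ mask (58 set) -- 245 left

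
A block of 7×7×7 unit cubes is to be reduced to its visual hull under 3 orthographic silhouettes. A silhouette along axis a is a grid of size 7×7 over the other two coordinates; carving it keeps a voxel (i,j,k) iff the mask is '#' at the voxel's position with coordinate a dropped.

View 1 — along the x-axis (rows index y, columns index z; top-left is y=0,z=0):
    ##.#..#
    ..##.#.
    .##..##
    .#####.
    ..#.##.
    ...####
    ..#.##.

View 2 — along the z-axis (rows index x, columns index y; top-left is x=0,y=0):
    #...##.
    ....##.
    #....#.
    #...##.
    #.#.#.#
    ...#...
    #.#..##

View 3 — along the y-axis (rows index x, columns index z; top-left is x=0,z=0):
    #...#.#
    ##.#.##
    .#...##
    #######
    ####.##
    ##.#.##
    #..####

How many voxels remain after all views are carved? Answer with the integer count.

before carving: 343 voxels (7×7×7)
  1. axis=0 (YZ plane), |mask|=26  ⇒  voxels=182
  2. axis=2 (XY plane), |mask|=19  ⇒  voxels=71
  3. axis=1 (XZ plane), |mask|=34  ⇒  voxels=50

remaining voxels: 50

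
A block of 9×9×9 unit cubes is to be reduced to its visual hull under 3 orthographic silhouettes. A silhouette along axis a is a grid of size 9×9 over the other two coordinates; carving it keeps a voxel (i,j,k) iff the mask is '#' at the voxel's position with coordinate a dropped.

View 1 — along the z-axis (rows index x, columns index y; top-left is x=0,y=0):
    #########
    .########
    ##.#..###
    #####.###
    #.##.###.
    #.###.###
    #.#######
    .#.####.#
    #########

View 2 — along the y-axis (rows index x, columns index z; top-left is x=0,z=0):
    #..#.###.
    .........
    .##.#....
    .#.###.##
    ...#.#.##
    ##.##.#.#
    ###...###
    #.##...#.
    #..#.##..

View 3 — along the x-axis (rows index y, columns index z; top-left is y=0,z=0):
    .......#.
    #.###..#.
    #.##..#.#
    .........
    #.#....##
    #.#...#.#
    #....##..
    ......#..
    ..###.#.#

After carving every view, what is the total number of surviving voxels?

before carving: 729 voxels (9×9×9)
V1 z: intersect with XY mask (67 set) -- 603 left
V2 y: intersect with XZ mask (38 set) -- 285 left
V3 x: intersect with YZ mask (28 set) -- 96 left

voxel count = 96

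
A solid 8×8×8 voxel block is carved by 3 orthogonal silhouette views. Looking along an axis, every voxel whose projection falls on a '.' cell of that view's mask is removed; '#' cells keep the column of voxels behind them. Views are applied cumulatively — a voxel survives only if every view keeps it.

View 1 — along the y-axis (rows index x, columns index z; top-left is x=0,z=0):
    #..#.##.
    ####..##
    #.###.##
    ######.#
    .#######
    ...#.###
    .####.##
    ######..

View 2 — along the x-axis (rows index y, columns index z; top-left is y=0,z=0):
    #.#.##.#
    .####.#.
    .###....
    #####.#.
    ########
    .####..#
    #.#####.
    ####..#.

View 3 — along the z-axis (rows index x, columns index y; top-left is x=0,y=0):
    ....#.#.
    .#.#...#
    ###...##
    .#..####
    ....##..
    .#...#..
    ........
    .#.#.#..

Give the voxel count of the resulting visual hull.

remaining voxels: 95

before carving: 512 voxels (8×8×8)
V1 y: intersect with XZ mask (46 set) -- 368 left
V2 x: intersect with YZ mask (43 set) -- 252 left
V3 z: intersect with XY mask (22 set) -- 95 left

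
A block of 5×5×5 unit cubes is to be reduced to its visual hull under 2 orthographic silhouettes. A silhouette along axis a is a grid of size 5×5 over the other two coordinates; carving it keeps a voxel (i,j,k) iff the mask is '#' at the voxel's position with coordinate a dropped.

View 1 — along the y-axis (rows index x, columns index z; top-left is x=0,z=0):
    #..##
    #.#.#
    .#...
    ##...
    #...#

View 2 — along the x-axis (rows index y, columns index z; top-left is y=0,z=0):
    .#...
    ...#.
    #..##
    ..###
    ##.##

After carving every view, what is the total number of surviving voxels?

start: 5×5×5 = 125 voxels
[1] y-view keeps 11 columns → grid now 55
[2] x-view keeps 12 columns → grid now 26

remaining voxels: 26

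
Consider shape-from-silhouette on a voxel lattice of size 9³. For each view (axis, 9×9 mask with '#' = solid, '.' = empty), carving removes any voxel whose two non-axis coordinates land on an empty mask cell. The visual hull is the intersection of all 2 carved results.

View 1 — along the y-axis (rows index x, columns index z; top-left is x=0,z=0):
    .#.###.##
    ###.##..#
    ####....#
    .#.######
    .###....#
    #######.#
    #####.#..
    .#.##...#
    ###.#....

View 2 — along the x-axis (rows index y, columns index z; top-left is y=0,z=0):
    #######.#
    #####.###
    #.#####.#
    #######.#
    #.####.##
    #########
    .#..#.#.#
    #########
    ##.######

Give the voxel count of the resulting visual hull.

before carving: 729 voxels (9×9×9)
step 1: project along y, AND mask (50/81) → |grid| = 450
step 2: project along x, AND mask (68/81) → |grid| = 389

voxel count = 389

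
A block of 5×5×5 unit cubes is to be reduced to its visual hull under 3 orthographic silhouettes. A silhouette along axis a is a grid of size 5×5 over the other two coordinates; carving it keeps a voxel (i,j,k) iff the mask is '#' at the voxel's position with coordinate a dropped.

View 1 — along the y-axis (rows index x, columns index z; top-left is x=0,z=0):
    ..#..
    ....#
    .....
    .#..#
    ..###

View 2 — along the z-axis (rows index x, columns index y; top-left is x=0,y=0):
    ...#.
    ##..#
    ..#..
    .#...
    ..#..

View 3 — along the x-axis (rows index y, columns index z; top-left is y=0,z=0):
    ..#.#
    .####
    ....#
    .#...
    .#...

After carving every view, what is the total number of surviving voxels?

5 voxels

full grid |V| = 125
step 1: project along y, AND mask (7/25) → |grid| = 35
step 2: project along z, AND mask (7/25) → |grid| = 9
step 3: project along x, AND mask (9/25) → |grid| = 5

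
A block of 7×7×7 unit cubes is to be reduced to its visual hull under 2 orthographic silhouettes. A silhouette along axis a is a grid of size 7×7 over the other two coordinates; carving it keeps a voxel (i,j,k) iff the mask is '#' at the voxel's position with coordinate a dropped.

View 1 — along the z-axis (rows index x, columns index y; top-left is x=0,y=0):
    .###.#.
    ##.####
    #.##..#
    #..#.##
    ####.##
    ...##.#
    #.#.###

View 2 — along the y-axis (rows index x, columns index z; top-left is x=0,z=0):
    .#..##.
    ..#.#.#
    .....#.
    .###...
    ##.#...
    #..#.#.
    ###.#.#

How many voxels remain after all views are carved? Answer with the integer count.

start: 7×7×7 = 343 voxels
[1] z-view keeps 32 columns → grid now 224
[2] y-view keeps 21 columns → grid now 98

|visual hull| = 98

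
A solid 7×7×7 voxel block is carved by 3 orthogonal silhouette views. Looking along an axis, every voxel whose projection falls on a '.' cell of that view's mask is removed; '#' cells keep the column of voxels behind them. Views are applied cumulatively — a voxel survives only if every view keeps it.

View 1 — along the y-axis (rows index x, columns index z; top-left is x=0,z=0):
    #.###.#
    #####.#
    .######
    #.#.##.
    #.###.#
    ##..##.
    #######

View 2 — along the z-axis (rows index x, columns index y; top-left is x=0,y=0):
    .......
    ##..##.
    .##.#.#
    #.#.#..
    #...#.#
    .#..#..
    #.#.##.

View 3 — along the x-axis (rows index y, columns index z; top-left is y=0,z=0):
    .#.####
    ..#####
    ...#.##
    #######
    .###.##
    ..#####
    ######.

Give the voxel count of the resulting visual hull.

remaining voxels: 71

before carving: 343 voxels (7×7×7)
[1] y-view keeps 37 columns → grid now 259
[2] z-view keeps 20 columns → grid now 111
[3] x-view keeps 36 columns → grid now 71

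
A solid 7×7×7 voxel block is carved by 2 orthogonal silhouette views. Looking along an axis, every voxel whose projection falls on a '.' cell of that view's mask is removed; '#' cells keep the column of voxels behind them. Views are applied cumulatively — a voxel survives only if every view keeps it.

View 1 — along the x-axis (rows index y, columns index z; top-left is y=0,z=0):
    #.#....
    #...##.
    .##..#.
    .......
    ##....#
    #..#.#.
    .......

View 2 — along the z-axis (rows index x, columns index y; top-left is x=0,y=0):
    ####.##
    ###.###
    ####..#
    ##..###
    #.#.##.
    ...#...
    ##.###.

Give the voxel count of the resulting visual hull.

voxel count = 66

full grid |V| = 343
step 1: project along x, AND mask (14/49) → |grid| = 98
step 2: project along z, AND mask (32/49) → |grid| = 66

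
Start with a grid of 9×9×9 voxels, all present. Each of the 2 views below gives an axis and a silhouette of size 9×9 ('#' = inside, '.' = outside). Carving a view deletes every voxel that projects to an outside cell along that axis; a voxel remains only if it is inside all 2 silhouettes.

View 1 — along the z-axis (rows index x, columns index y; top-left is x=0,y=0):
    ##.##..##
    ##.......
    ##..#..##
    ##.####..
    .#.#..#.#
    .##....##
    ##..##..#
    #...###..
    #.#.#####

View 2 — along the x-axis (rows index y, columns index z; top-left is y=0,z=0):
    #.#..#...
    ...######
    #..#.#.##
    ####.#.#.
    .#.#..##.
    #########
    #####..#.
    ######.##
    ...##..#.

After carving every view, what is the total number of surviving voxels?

before carving: 729 voxels (9×9×9)
[1] z-view keeps 43 columns → grid now 387
[2] x-view keeps 50 columns → grid now 225

225 voxels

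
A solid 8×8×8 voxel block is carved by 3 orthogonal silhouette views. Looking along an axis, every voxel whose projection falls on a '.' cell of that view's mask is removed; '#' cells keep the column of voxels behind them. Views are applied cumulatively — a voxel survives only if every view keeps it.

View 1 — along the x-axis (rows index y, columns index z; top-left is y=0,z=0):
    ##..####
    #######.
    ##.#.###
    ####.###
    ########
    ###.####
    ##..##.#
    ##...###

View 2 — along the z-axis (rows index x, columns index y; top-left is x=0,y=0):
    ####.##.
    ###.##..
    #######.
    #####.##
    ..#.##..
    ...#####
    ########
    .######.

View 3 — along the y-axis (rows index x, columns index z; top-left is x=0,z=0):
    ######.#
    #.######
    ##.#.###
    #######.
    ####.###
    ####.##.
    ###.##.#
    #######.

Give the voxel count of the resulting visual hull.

initial block: 8^3 = 512
[1] x-view keeps 51 columns → grid now 408
[2] z-view keeps 47 columns → grid now 306
[3] y-view keeps 53 columns → grid now 255

|visual hull| = 255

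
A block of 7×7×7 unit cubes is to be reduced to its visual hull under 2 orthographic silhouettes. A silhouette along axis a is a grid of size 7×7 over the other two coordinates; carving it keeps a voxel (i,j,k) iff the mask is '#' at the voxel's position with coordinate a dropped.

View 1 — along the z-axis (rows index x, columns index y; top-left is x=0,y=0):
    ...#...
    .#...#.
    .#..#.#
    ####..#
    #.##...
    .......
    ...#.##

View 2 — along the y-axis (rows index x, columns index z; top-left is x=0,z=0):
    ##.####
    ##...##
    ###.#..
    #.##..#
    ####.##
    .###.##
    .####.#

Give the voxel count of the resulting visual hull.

voxel count = 79

full grid |V| = 343
carve view 1 (along z, XY-mask fill 17/49): 119 voxels remain
carve view 2 (along y, XZ-mask fill 34/49): 79 voxels remain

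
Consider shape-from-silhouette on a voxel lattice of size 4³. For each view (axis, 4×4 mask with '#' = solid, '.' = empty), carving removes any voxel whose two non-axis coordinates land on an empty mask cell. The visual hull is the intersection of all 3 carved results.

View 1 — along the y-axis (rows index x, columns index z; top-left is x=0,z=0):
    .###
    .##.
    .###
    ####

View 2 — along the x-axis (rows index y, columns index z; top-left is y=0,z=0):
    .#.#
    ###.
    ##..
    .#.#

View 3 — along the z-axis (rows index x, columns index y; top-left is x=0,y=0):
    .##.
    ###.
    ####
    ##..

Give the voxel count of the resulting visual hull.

initial block: 4^3 = 64
after view 1 [y-axis, 12 of 16 cells solid] → remaining = 48
after view 2 [x-axis, 9 of 16 cells solid] → remaining = 28
after view 3 [z-axis, 11 of 16 cells solid] → remaining = 19

remaining voxels: 19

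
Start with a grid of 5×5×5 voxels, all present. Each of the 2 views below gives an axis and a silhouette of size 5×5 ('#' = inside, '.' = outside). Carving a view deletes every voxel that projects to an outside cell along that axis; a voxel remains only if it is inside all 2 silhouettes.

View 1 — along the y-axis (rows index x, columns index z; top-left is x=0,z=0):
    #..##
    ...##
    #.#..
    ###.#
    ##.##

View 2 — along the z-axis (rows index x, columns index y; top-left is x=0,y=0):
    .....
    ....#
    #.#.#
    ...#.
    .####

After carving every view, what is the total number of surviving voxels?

start: 5×5×5 = 125 voxels
  1. axis=1 (XZ plane), |mask|=15  ⇒  voxels=75
  2. axis=2 (XY plane), |mask|=9  ⇒  voxels=28

28 voxels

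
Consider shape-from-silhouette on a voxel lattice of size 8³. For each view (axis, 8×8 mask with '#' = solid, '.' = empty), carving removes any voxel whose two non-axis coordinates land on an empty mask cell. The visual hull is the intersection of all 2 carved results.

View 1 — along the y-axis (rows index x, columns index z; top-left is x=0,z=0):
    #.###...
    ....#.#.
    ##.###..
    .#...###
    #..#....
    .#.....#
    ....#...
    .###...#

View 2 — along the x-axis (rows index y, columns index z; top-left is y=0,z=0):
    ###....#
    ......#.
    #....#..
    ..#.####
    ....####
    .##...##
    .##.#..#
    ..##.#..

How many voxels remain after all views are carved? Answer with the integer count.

|visual hull| = 75

before carving: 512 voxels (8×8×8)
carve view 1 (along y, XZ-mask fill 24/64): 192 voxels remain
carve view 2 (along x, YZ-mask fill 27/64): 75 voxels remain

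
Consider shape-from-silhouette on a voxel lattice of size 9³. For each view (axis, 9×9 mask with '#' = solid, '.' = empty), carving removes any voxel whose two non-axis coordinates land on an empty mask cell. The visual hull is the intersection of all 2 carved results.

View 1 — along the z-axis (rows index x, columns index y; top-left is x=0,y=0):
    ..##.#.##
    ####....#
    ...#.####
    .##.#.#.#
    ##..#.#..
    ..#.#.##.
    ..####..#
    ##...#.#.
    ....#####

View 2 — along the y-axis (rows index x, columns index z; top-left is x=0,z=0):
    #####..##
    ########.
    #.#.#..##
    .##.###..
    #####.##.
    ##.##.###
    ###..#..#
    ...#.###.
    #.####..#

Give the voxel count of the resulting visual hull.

voxel count = 252

start: 9×9×9 = 729 voxels
after view 1 [z-axis, 42 of 81 cells solid] → remaining = 378
after view 2 [y-axis, 54 of 81 cells solid] → remaining = 252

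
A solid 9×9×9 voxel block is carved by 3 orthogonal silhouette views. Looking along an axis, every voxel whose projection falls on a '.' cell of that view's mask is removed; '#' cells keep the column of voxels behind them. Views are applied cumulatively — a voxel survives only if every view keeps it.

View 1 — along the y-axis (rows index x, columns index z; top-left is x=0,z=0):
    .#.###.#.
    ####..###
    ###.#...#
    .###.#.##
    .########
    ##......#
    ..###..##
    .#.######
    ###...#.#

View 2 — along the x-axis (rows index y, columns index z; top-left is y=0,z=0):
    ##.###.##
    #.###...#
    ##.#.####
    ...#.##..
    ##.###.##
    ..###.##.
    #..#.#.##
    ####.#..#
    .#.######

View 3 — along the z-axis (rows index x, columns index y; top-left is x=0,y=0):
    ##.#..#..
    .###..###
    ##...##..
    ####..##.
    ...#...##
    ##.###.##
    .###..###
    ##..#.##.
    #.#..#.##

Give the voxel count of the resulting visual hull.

before carving: 729 voxels (9×9×9)
[1] y-view keeps 51 columns → grid now 459
[2] x-view keeps 52 columns → grid now 297
[3] z-view keeps 46 columns → grid now 159

voxel count = 159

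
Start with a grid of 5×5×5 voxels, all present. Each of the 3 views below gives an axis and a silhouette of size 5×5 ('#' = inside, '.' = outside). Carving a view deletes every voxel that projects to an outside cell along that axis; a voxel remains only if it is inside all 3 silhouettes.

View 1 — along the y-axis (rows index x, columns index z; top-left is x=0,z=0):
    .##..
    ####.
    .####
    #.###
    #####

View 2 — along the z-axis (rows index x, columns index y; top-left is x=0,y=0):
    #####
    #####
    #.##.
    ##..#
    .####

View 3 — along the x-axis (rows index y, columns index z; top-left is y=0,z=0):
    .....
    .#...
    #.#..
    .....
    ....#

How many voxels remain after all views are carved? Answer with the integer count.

11 voxels

initial block: 5^3 = 125
carve view 1 (along y, XZ-mask fill 19/25): 95 voxels remain
carve view 2 (along z, XY-mask fill 20/25): 74 voxels remain
carve view 3 (along x, YZ-mask fill 4/25): 11 voxels remain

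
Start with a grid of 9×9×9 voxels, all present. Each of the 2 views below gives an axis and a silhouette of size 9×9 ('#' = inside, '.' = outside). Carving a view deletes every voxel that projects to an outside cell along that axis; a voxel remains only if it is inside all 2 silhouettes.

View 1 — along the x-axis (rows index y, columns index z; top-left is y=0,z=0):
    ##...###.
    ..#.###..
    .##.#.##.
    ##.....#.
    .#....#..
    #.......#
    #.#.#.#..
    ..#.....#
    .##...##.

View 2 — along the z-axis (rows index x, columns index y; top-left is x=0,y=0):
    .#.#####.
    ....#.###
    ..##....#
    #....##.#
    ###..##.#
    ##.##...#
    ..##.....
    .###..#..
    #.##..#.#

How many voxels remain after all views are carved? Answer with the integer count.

remaining voxels: 143

start: 9×9×9 = 729 voxels
after view 1 [x-axis, 31 of 81 cells solid] → remaining = 279
after view 2 [z-axis, 39 of 81 cells solid] → remaining = 143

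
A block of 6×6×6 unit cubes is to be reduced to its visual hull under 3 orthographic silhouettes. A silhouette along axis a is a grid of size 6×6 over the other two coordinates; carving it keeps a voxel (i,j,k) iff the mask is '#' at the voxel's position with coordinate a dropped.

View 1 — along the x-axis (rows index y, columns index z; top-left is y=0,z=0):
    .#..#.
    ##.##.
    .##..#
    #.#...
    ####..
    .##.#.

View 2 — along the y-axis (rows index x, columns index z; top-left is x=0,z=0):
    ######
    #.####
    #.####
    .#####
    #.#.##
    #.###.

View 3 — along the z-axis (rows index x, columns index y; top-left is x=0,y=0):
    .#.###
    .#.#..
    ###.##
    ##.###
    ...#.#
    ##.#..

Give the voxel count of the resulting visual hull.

51 voxels

before carving: 216 voxels (6×6×6)
V1 x: intersect with YZ mask (18 set) -- 108 left
V2 y: intersect with XZ mask (29 set) -- 82 left
V3 z: intersect with XY mask (21 set) -- 51 left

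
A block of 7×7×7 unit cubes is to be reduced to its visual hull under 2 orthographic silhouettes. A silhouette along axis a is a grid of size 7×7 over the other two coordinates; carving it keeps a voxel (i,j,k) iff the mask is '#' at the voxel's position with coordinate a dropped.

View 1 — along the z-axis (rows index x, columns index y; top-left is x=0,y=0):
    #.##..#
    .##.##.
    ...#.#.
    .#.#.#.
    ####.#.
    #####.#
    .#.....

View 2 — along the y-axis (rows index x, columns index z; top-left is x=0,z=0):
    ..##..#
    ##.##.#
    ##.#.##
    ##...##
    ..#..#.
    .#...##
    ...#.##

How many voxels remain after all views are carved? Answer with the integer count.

voxel count = 85

full grid |V| = 343
V1 z: intersect with XY mask (25 set) -- 175 left
V2 y: intersect with XZ mask (25 set) -- 85 left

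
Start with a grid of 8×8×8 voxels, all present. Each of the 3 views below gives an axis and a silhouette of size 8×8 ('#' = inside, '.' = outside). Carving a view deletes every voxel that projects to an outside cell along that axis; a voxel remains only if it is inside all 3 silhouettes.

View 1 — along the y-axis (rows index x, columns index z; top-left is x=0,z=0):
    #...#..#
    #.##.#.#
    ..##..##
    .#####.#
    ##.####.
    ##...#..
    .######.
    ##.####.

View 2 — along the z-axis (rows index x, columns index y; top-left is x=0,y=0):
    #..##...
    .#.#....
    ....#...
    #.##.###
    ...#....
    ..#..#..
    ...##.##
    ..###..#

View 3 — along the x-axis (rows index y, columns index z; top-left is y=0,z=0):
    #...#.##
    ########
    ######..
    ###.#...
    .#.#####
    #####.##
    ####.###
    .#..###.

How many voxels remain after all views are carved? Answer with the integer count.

voxel count = 82

before carving: 512 voxels (8×8×8)
V1 y: intersect with XZ mask (39 set) -- 312 left
V2 z: intersect with XY mask (23 set) -- 119 left
V3 x: intersect with YZ mask (46 set) -- 82 left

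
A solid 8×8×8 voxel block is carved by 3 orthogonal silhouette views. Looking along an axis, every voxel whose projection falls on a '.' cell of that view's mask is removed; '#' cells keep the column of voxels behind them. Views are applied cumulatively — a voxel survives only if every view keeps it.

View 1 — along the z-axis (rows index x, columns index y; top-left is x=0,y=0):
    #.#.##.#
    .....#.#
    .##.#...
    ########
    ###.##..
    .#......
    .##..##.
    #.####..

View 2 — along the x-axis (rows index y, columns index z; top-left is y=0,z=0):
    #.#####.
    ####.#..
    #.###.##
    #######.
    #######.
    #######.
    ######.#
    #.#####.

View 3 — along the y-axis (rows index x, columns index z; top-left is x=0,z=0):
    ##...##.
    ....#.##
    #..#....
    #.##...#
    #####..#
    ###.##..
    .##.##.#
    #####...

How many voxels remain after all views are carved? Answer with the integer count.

full grid |V| = 512
V1 z: intersect with XY mask (33 set) -- 264 left
V2 x: intersect with YZ mask (51 set) -- 208 left
V3 y: intersect with XZ mask (34 set) -- 117 left

117 voxels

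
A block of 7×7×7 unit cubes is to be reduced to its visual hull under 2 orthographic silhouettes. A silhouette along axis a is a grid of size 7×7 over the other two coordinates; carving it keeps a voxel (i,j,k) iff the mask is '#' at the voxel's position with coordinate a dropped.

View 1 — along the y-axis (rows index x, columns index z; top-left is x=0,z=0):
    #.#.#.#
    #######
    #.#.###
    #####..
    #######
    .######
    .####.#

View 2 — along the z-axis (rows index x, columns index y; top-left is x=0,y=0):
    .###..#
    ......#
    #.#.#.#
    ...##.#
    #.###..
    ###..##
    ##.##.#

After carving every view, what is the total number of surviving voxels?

remaining voxels: 141

full grid |V| = 343
[1] y-view keeps 39 columns → grid now 273
[2] z-view keeps 26 columns → grid now 141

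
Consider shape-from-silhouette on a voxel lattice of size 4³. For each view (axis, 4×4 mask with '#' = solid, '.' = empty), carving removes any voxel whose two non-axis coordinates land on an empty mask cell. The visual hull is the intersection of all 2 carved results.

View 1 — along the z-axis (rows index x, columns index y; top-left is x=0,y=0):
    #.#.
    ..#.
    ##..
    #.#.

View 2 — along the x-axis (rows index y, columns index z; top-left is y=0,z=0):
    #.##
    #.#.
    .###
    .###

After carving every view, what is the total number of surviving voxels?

|visual hull| = 20

before carving: 64 voxels (4×4×4)
  1. axis=2 (XY plane), |mask|=7  ⇒  voxels=28
  2. axis=0 (YZ plane), |mask|=11  ⇒  voxels=20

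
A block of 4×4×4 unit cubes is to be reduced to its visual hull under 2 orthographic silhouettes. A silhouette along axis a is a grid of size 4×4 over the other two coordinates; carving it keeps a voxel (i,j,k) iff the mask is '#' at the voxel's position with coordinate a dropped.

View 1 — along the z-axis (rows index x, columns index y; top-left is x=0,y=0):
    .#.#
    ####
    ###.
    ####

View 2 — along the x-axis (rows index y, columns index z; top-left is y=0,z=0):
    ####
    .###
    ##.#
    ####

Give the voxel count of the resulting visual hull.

initial block: 4^3 = 64
V1 z: intersect with XY mask (13 set) -- 52 left
V2 x: intersect with YZ mask (14 set) -- 45 left

remaining voxels: 45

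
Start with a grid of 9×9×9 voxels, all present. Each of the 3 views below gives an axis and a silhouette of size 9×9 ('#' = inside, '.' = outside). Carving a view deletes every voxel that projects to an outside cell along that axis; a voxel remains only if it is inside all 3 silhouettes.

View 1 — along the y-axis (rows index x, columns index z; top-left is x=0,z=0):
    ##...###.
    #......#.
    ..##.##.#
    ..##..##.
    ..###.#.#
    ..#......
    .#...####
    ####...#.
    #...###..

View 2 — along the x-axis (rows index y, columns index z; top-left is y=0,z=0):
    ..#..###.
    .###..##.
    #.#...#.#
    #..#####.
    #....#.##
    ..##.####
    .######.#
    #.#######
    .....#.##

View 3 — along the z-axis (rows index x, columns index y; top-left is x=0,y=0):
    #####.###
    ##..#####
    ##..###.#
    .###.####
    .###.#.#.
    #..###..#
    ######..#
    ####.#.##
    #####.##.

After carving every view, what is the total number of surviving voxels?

|visual hull| = 151

initial block: 9^3 = 729
after view 1 [y-axis, 36 of 81 cells solid] → remaining = 324
after view 2 [x-axis, 47 of 81 cells solid] → remaining = 201
after view 3 [z-axis, 59 of 81 cells solid] → remaining = 151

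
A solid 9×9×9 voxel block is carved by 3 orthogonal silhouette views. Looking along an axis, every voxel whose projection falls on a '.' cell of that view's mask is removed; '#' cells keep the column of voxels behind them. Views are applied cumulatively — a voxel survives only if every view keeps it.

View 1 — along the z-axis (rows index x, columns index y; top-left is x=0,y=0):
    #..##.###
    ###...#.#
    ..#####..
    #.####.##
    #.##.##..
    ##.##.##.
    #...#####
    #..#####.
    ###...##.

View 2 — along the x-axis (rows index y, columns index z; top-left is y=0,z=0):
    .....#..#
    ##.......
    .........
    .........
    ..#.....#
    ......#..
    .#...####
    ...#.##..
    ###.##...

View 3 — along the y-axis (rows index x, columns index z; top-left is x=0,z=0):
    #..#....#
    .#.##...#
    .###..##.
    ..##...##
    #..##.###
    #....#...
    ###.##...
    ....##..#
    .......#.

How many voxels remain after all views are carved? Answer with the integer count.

start: 9×9×9 = 729 voxels
[1] z-view keeps 51 columns → grid now 459
[2] x-view keeps 20 columns → grid now 117
[3] y-view keeps 33 columns → grid now 47

remaining voxels: 47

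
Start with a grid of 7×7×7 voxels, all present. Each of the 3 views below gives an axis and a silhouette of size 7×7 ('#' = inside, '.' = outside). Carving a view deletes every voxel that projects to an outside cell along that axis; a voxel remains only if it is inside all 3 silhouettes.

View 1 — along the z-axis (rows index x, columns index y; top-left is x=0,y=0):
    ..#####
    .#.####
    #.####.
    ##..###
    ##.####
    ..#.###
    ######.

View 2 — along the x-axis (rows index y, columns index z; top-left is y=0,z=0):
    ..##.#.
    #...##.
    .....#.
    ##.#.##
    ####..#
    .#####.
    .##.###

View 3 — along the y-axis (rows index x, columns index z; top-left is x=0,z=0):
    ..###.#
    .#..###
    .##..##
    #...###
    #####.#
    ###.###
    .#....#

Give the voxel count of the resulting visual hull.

full grid |V| = 343
carve view 1 (along z, XY-mask fill 36/49): 252 voxels remain
carve view 2 (along x, YZ-mask fill 27/49): 148 voxels remain
carve view 3 (along y, XZ-mask fill 30/49): 88 voxels remain

88 voxels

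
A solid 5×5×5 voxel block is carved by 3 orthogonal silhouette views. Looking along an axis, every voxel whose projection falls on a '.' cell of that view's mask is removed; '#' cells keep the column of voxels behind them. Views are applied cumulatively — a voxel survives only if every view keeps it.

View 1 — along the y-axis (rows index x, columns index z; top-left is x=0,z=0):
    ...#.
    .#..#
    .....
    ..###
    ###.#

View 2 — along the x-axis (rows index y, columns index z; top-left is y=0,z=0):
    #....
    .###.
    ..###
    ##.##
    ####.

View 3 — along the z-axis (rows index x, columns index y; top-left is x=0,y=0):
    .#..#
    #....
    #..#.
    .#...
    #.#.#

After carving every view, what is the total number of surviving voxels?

remaining voxels: 10

initial block: 5^3 = 125
carve view 1 (along y, XZ-mask fill 10/25): 50 voxels remain
carve view 2 (along x, YZ-mask fill 15/25): 29 voxels remain
carve view 3 (along z, XY-mask fill 9/25): 10 voxels remain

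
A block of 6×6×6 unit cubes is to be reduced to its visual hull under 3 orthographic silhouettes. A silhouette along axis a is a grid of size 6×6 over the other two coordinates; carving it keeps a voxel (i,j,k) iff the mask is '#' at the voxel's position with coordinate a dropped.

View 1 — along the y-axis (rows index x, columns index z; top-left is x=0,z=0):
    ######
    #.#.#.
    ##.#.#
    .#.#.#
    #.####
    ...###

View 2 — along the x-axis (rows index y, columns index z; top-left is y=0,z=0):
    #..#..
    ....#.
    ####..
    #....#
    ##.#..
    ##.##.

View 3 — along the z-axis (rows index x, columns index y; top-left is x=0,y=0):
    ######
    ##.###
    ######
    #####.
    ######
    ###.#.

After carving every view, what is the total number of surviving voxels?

voxel count = 58

full grid |V| = 216
[1] y-view keeps 24 columns → grid now 144
[2] x-view keeps 16 columns → grid now 65
[3] z-view keeps 32 columns → grid now 58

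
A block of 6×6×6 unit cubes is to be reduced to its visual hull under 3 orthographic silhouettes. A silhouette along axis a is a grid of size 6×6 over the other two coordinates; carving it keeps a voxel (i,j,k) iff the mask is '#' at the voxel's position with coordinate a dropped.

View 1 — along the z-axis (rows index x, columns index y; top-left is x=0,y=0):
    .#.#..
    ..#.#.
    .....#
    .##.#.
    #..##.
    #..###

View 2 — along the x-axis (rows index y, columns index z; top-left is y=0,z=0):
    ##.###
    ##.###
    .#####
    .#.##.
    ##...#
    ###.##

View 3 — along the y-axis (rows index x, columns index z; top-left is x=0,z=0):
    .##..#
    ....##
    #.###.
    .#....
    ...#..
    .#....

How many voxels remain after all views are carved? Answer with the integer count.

remaining voxels: 18

full grid |V| = 216
carve view 1 (along z, XY-mask fill 15/36): 90 voxels remain
carve view 2 (along x, YZ-mask fill 26/36): 61 voxels remain
carve view 3 (along y, XZ-mask fill 12/36): 18 voxels remain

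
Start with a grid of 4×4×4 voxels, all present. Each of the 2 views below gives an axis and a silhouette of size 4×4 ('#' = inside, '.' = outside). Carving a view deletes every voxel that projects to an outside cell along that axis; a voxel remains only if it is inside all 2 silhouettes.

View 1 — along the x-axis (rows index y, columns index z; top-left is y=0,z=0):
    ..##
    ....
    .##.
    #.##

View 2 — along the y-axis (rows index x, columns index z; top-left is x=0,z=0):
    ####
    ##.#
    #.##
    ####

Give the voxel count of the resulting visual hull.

24 voxels

initial block: 4^3 = 64
[1] x-view keeps 7 columns → grid now 28
[2] y-view keeps 14 columns → grid now 24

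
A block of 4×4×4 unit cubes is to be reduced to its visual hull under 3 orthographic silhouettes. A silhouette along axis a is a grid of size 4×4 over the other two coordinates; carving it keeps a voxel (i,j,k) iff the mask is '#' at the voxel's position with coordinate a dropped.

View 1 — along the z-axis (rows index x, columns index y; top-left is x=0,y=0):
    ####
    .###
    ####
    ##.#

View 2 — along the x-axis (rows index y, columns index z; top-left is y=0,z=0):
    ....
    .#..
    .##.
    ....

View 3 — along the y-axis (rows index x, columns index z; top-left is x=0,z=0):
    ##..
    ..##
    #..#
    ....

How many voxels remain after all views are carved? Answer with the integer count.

3 voxels

start: 4×4×4 = 64 voxels
carve view 1 (along z, XY-mask fill 14/16): 56 voxels remain
carve view 2 (along x, YZ-mask fill 3/16): 10 voxels remain
carve view 3 (along y, XZ-mask fill 6/16): 3 voxels remain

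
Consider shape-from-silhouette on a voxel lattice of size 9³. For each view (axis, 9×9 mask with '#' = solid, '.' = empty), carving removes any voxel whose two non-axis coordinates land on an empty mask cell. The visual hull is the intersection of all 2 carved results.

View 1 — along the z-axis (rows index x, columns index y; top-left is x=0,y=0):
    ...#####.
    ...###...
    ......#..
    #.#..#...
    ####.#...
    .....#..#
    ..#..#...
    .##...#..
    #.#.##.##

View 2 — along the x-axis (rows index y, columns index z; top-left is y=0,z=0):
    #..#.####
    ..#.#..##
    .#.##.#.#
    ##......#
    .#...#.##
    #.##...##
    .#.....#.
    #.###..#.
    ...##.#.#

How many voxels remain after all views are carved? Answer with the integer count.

voxel count = 131

before carving: 729 voxels (9×9×9)
  1. axis=2 (XY plane), |mask|=30  ⇒  voxels=270
  2. axis=0 (YZ plane), |mask|=38  ⇒  voxels=131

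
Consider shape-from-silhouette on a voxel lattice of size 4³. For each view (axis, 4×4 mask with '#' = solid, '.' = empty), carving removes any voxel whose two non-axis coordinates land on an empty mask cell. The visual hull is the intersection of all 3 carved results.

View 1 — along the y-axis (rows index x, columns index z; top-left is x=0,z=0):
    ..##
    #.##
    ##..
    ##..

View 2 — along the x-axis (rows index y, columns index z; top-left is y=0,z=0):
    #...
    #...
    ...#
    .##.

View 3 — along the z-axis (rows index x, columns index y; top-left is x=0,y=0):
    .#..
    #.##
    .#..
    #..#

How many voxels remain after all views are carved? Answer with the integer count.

|visual hull| = 6

initial block: 4^3 = 64
carve view 1 (along y, XZ-mask fill 9/16): 36 voxels remain
carve view 2 (along x, YZ-mask fill 5/16): 12 voxels remain
carve view 3 (along z, XY-mask fill 7/16): 6 voxels remain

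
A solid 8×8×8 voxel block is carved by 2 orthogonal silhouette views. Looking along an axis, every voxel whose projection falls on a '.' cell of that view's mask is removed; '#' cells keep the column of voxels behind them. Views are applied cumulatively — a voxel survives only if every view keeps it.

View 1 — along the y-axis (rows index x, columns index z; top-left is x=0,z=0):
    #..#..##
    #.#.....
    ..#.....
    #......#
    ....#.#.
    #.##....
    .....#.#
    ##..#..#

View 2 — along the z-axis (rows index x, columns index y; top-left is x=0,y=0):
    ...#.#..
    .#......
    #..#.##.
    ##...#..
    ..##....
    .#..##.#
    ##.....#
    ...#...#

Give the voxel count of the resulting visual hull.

remaining voxels: 50

initial block: 8^3 = 512
carve view 1 (along y, XZ-mask fill 20/64): 160 voxels remain
carve view 2 (along z, XY-mask fill 21/64): 50 voxels remain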